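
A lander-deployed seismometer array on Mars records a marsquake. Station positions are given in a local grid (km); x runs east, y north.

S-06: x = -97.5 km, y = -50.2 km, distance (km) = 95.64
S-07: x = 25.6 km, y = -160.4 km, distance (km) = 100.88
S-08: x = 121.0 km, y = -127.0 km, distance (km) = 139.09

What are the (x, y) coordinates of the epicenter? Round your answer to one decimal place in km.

Circle about each station: (x + 97.5)² + (y + 50.2)² = 95.64²; (x − 25.6)² + (y + 160.4)² = 100.88²; (x − 121.0)² + (y + 127.0)² = 139.09².
Subtracting pairs of circle equations eliminates x²+y² and gives linear equations (the radical axes):
246.2 x − 220.4 y = 13327.47
437.0 x − 153.6 y = 8544.69
Solving the 2×2 system: x ≈ -2.8, y ≈ -63.6 km.
Check against S-06 (with the unrounded x, y): √((x + 97.5)²+(y + 50.2)²) = 95.64 ≈ 95.64 km. ✓

-2.8 km east, -63.6 km north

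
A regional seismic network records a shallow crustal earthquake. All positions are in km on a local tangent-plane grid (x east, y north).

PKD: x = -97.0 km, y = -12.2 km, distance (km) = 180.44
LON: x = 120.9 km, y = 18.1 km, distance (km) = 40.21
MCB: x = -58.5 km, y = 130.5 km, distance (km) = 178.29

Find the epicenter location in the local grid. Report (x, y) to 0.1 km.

80.7 km east, 19.1 km north

Circle about each station: (x + 97.0)² + (y + 12.2)² = 180.44²; (x − 120.9)² + (y − 18.1)² = 40.21²; (x + 58.5)² + (y − 130.5)² = 178.29².
Subtracting the PKD equation from the LON and MCB equations removes the quadratic terms:
435.8 x + 60.6 y = 36328.33
77.0 x + 285.4 y = 11665.93
Solving the 2×2 system: x ≈ 80.7, y ≈ 19.1 km.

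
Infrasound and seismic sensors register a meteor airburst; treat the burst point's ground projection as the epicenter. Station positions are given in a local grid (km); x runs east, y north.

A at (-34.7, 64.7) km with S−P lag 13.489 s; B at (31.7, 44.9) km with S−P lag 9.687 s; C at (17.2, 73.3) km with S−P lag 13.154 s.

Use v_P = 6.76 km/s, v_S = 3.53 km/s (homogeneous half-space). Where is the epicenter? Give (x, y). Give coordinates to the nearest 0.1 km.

Distance from S−P lag: d = Δt · v_P v_S / (v_P − v_S) = Δt · (6.76·3.53)/(6.76−3.53) ≈ 7.3879·Δt.
So d_A = 99.65, d_B = 71.57, d_C = 97.18 km.
Circle about each station: (x + 34.7)² + (y − 64.7)² = 99.65²; (x − 31.7)² + (y − 44.9)² = 71.57²; (x − 17.2)² + (y − 73.3)² = 97.18².
Subtracting pairs of circle equations eliminates x²+y² and gives linear equations (the radical axes):
132.8 x − 39.6 y = 2438.58
103.8 x + 17.2 y = 764.72
Solving the 2×2 system: x ≈ 11.3, y ≈ -23.7 km.

x ≈ 11.3 km, y ≈ -23.7 km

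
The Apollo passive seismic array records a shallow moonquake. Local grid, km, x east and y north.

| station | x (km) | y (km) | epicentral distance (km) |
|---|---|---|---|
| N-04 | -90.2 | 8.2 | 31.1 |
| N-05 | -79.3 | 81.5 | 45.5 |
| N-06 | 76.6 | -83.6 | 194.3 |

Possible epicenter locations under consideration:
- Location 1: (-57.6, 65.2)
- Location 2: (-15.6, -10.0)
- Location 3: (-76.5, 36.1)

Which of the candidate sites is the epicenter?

Location 3

For each candidate, compare |candidate − station| to the reported distance:
Location 1: residuals N-04 34.6, N-05 18.4, N-06 6.1 → max 34.6 km
Location 2: residuals N-04 45.7, N-05 66.0, N-06 76.3 → max 76.3 km
Location 3: residuals N-04 0.0, N-05 0.0, N-06 0.0 → max 0.0 km
Only Location 3 has all residuals ≈ 0.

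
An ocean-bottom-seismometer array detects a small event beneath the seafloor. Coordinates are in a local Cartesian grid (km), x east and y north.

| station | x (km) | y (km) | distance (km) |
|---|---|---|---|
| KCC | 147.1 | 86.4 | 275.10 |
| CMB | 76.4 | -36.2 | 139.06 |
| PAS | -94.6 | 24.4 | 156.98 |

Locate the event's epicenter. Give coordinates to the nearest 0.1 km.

Circle about each station: (x − 147.1)² + (y − 86.4)² = 275.10²; (x − 76.4)² + (y + 36.2)² = 139.06²; (x + 94.6)² + (y − 24.4)² = 156.98².
Subtracting the KCC equation from the CMB and PAS equations removes the quadratic terms:
-141.4 x − 245.2 y = 34386.36
-483.4 x − 124.0 y = 31478.44
Solving the 2×2 system: x ≈ -34.2, y ≈ -120.5 km.

-34.2 km east, -120.5 km north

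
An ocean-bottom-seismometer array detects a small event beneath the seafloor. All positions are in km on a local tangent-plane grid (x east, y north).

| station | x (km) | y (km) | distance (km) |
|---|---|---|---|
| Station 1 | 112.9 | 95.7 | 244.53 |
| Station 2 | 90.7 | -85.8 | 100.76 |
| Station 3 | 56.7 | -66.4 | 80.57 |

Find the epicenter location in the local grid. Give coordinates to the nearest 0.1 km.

x ≈ -4.5 km, y ≈ -118.8 km

Circle about each station: (x − 112.9)² + (y − 95.7)² = 244.53²; (x − 90.7)² + (y + 85.8)² = 100.76²; (x − 56.7)² + (y + 66.4)² = 80.57².
Subtracting the Station 1 equation from the Station 2 and Station 3 equations removes the quadratic terms:
-44.4 x − 363.0 y = 43325.57
-112.4 x − 324.2 y = 39022.35
Solving the 2×2 system: x ≈ -4.5, y ≈ -118.8 km.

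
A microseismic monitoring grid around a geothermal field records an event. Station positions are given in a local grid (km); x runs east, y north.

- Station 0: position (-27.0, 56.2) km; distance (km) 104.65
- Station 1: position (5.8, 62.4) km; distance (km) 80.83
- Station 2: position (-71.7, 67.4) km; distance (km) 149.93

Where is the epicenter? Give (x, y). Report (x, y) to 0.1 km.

66.3 km east, 8.8 km north

Circle about each station: (x + 27.0)² + (y − 56.2)² = 104.65²; (x − 5.8)² + (y − 62.4)² = 80.83²; (x + 71.7)² + (y − 67.4)² = 149.93².
Subtracting pairs of circle equations eliminates x²+y² and gives linear equations (the radical axes):
65.6 x + 12.4 y = 4458.09
-89.4 x + 22.4 y = -5731.17
Solving the 2×2 system: x ≈ 66.3, y ≈ 8.8 km.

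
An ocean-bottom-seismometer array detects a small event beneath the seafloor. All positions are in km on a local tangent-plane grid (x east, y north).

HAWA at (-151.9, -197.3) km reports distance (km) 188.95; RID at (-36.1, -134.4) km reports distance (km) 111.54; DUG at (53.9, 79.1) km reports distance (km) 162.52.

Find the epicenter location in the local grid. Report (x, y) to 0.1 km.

-68.6 km east, -27.7 km north

Circle about each station: (x + 151.9)² + (y + 197.3)² = 188.95²; (x + 36.1)² + (y + 134.4)² = 111.54²; (x − 53.9)² + (y − 79.1)² = 162.52².
Subtracting pairs of circle equations eliminates x²+y² and gives linear equations (the radical axes):
231.6 x + 125.8 y = -19373.40
411.6 x + 552.8 y = -43549.53
Solving the 2×2 system: x ≈ -68.6, y ≈ -27.7 km.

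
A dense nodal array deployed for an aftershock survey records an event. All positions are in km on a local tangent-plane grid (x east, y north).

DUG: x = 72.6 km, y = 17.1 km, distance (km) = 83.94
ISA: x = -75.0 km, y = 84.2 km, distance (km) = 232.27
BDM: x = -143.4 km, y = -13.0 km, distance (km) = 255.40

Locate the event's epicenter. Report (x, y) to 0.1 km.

Circle about each station: (x − 72.6)² + (y − 17.1)² = 83.94²; (x + 75.0)² + (y − 84.2)² = 232.27²; (x + 143.4)² + (y + 13.0)² = 255.40².
Subtracting the DUG equation from the ISA and BDM equations removes the quadratic terms:
-295.2 x + 134.2 y = -39751.96
-432.0 x − 60.2 y = -43013.85
Solving the 2×2 system: x ≈ 107.8, y ≈ -59.1 km.

107.8 km east, -59.1 km north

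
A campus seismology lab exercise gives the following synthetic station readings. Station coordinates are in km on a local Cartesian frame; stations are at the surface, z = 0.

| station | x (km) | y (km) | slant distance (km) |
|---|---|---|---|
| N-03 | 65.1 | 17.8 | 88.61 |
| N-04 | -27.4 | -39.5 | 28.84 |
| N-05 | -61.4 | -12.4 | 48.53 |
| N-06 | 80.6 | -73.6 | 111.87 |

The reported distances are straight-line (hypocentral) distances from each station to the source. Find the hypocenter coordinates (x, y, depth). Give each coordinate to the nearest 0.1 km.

x ≈ -15.1 km, y ≈ -17.3 km, depth ≈ 13.7 km

Each station gives a sphere (x−x_i)² + (y−y_i)² + z² = d_i² (stations at z=0).
Subtracting the N-03 sphere from N-04 and N-05: z² cancels, leaving linear equations in x and y:
-185.0 x − 114.6 y = 4776.15
-253.0 x − 60.4 y = 4865.44
Solving: x ≈ -15.101, y ≈ -17.299 km (keep extra digits for the depth step; rounded: -15.1, -17.3).
Then from the N-03 sphere: z² = 88.61² − (x − 65.1)² − (y − 17.8)² with x = -15.101, y = -17.299, so z ≈ 13.696 ≈ 13.7 km.
Check against N-06 (with the unrounded solution): distance 111.88 ≈ 111.87 km. ✓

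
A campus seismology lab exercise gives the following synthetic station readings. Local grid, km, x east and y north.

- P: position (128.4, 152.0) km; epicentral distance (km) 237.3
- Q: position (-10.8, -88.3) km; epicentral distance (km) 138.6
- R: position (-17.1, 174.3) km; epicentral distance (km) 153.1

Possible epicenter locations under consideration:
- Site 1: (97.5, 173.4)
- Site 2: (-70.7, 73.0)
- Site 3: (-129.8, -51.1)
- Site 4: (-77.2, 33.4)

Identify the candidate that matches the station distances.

For each candidate, compare |candidate − station| to the reported distance:
Site 1: residuals P 199.7, Q 144.6, R 38.5 → max 199.7 km
Site 2: residuals P 23.1, Q 33.5, R 38.5 → max 38.5 km
Site 3: residuals P 91.2, Q 13.9, R 98.9 → max 98.9 km
Site 4: residuals P 0.1, Q 0.0, R 0.1 → max 0.1 km
Only Site 4 has all residuals ≈ 0.

Site 4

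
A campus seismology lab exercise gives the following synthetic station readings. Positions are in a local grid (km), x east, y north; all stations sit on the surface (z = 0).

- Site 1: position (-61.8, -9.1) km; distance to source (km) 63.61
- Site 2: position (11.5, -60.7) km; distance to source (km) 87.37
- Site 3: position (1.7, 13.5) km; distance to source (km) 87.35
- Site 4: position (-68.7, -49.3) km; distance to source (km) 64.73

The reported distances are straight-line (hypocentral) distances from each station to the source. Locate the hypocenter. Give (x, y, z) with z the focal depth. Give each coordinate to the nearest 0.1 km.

x ≈ -46.6 km, y ≈ -30.6 km, depth ≈ 57.9 km

Each station gives a sphere (x−x_i)² + (y−y_i)² + z² = d_i² (stations at z=0).
Subtracting the Site 1 sphere from Site 2 and Site 3: z² cancels, leaving linear equations in x and y:
146.6 x − 103.2 y = -3672.59
127.0 x + 45.2 y = -7300.70
Solving: x ≈ -46.594, y ≈ -30.602 km (keep extra digits for the depth step; rounded: -46.6, -30.6).
Then from the Site 1 sphere: z² = 63.61² − (x + 61.8)² − (y + 9.1)² with x = -46.594, y = -30.602, so z ≈ 57.902 ≈ 57.9 km.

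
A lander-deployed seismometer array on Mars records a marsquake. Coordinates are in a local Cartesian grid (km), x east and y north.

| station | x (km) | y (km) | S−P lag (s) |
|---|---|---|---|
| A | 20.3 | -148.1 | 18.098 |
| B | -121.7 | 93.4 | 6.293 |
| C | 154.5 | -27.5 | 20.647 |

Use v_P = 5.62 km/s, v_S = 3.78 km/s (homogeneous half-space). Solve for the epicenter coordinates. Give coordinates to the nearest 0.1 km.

Distance from S−P lag: d = Δt · v_P v_S / (v_P − v_S) = Δt · (5.62·3.78)/(5.62−3.78) ≈ 11.5454·Δt.
So d_A = 208.95, d_B = 72.66, d_C = 238.38 km.
Circle about each station: (x − 20.3)² + (y + 148.1)² = 208.95²; (x + 121.7)² + (y − 93.4)² = 72.66²; (x − 154.5)² + (y + 27.5)² = 238.38².
Subtracting the A equation from the B and C equations removes the quadratic terms:
-284.0 x + 483.0 y = 39569.38
268.4 x + 241.2 y = -10884.12
Solving the 2×2 system: x ≈ -74.7, y ≈ 38.0 km.
Check against A (with the unrounded x, y): √((x − 20.3)²+(y + 148.1)²) = 208.95 ≈ 208.95 km. ✓

(-74.7, 38.0)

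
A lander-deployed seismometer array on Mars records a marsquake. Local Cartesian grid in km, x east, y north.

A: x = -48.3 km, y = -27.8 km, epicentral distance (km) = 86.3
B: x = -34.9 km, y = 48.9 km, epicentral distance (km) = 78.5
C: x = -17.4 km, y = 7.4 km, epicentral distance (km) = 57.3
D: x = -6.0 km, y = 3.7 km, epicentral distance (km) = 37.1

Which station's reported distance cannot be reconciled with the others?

C

Solve using three stations at a time. Using A, B, D (subtract circle equations pairwise → linear system) gives (x, y) ≈ (31.0, 6.2).
Distances from that point to each station vs reported:
  A: calculated 86.3 vs reported 86.3 → residual 0.0 km
  B: calculated 78.5 vs reported 78.5 → residual 0.0 km
  C: calculated 48.4 vs reported 57.3 → residual 8.9 km
  D: calculated 37.1 vs reported 37.1 → residual 0.0 km
A, B, D are mutually consistent (residuals ≈ 0); C is off by 8.9 km.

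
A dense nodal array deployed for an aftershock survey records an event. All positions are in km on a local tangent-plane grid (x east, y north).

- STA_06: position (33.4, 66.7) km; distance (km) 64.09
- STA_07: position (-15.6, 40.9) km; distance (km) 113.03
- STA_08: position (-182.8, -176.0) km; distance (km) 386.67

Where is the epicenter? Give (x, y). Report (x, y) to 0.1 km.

x ≈ 59.8 km, y ≈ 125.1 km

Circle about each station: (x − 33.4)² + (y − 66.7)² = 64.09²; (x + 15.6)² + (y − 40.9)² = 113.03²; (x + 182.8)² + (y + 176.0)² = 386.67².
Subtracting pairs of circle equations eliminates x²+y² and gives linear equations (the radical axes):
-98.0 x − 51.6 y = -12316.53
-432.4 x − 485.4 y = -86578.77
Solving the 2×2 system: x ≈ 59.8, y ≈ 125.1 km.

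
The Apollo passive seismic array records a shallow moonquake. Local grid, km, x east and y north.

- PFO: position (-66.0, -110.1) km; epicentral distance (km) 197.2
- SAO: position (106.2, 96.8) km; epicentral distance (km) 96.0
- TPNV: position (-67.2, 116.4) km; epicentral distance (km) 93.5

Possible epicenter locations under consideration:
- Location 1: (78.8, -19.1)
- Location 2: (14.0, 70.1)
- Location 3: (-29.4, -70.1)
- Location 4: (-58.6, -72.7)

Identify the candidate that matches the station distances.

For each candidate, compare |candidate − station| to the reported distance:
Location 1: residuals PFO 26.2, SAO 23.1, TPNV 105.7 → max 105.7 km
Location 2: residuals PFO 0.0, SAO 0.0, TPNV 0.0 → max 0.0 km
Location 3: residuals PFO 143.0, SAO 119.0, TPNV 96.8 → max 143.0 km
Location 4: residuals PFO 159.1, SAO 140.4, TPNV 95.8 → max 159.1 km
Only Location 2 has all residuals ≈ 0.

Location 2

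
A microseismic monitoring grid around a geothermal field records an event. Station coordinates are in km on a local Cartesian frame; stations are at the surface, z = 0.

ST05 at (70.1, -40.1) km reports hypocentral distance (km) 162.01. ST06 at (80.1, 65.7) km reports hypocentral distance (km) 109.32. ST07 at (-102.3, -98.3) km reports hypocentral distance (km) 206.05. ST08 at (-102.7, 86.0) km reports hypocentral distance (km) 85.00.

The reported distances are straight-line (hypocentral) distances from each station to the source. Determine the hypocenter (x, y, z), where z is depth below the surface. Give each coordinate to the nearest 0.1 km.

x ≈ -22.7 km, y ≈ 89.6 km, depth ≈ 28.5 km

Each station gives a sphere (x−x_i)² + (y−y_i)² + z² = d_i² (stations at z=0).
Subtracting the ST05 sphere from ST06 and ST07: z² cancels, leaving linear equations in x and y:
20.0 x + 211.6 y = 18506.86
-344.8 x − 116.4 y = -2603.20
Solving: x ≈ -22.700, y ≈ 89.607 km (keep extra digits for the depth step; rounded: -22.7, 89.6).
Then from the ST05 sphere: z² = 162.01² − (x − 70.1)² − (y + 40.1)² with x = -22.700, y = 89.607, so z ≈ 28.487 ≈ 28.5 km.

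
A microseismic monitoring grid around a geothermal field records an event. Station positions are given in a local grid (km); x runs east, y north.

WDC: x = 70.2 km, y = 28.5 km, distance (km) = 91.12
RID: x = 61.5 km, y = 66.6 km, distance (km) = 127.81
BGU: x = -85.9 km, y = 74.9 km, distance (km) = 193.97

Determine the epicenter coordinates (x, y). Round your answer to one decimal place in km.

(52.6, -60.9)

Circle about each station: (x − 70.2)² + (y − 28.5)² = 91.12²; (x − 61.5)² + (y − 66.6)² = 127.81²; (x + 85.9)² + (y − 74.9)² = 193.97².
Subtracting pairs of circle equations eliminates x²+y² and gives linear equations (the radical axes):
-17.4 x + 76.2 y = -5555.02
-312.2 x + 92.8 y = -22072.98
Solving the 2×2 system: x ≈ 52.6, y ≈ -60.9 km.
Check against WDC (with the unrounded x, y): √((x − 70.2)²+(y − 28.5)²) = 91.10 ≈ 91.12 km. ✓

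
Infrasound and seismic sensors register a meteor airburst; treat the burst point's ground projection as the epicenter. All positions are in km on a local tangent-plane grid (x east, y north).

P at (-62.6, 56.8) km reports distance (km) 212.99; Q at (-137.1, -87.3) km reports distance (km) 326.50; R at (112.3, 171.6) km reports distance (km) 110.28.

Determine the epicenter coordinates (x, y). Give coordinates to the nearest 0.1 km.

Circle about each station: (x + 62.6)² + (y − 56.8)² = 212.99²; (x + 137.1)² + (y + 87.3)² = 326.50²; (x − 112.3)² + (y − 171.6)² = 110.28².
Subtracting pairs of circle equations eliminates x²+y² and gives linear equations (the radical axes):
-149.0 x − 288.2 y = -41964.81
349.8 x + 229.6 y = 68115.91
Solving the 2×2 system: x ≈ 150.1, y ≈ 68.0 km.

(150.1, 68.0)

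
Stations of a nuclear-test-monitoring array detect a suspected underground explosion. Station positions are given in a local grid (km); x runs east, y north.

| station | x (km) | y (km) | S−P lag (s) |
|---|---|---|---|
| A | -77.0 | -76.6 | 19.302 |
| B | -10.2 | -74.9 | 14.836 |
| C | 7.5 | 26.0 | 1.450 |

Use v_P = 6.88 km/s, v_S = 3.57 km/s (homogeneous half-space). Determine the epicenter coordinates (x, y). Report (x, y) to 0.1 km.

Distance from S−P lag: d = Δt · v_P v_S / (v_P − v_S) = Δt · (6.88·3.57)/(6.88−3.57) ≈ 7.4204·Δt.
So d_A = 143.23, d_B = 110.09, d_C = 10.76 km.
Circle about each station: (x + 77.0)² + (y + 76.6)² = 143.23²; (x + 10.2)² + (y + 74.9)² = 110.09²; (x − 7.5)² + (y − 26.0)² = 10.76².
Subtracting the A equation from the B and C equations removes the quadratic terms:
133.6 x + 3.4 y = 2312.51
169.0 x + 205.2 y = 9334.75
Solving the 2×2 system: x ≈ 16.5, y ≈ 31.9 km.

(16.5, 31.9)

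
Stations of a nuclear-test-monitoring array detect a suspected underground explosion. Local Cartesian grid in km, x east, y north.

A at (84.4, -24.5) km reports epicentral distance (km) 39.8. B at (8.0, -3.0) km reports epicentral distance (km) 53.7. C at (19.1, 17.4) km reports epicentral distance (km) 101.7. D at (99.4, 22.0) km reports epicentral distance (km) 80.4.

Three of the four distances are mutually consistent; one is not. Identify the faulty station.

Solve using three stations at a time. Using A, B, D (subtract circle equations pairwise → linear system) gives (x, y) ≈ (47.5, -39.4).
Distances from that point to each station vs reported:
  A: calculated 39.8 vs reported 39.8 → residual 0.0 km
  B: calculated 53.7 vs reported 53.7 → residual 0.0 km
  C: calculated 63.5 vs reported 101.7 → residual 38.2 km
  D: calculated 80.4 vs reported 80.4 → residual 0.0 km
A, B, D are mutually consistent (residuals ≈ 0); C is off by 38.2 km.

C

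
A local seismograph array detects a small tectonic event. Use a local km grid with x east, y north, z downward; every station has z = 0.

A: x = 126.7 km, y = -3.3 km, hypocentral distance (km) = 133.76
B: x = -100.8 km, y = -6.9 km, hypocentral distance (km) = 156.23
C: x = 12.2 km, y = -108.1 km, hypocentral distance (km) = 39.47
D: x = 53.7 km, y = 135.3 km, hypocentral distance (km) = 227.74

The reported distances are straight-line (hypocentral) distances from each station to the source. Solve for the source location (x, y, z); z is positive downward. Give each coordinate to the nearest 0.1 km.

Each station gives a sphere (x−x_i)² + (y−y_i)² + z² = d_i² (stations at z=0).
Subtracting the A sphere from B and C: z² cancels, leaving linear equations in x and y:
-455.0 x − 7.2 y = -12371.61
-229.0 x − 209.6 y = 12104.53
Solving: x ≈ 28.599, y ≈ -88.996 km (keep extra digits for the depth step; rounded: 28.6, -89.0).
Then from the A sphere: z² = 133.76² − (x − 126.7)² − (y + 3.3)² with x = 28.599, y = -88.996, so z ≈ 30.399 ≈ 30.4 km.

x ≈ 28.6 km, y ≈ -89.0 km, depth ≈ 30.4 km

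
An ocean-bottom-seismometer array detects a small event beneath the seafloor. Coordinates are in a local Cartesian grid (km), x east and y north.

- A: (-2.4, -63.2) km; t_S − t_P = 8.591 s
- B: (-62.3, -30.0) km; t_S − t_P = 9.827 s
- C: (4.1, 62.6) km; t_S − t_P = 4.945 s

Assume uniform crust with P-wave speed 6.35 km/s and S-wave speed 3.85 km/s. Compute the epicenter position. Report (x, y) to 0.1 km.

Distance from S−P lag: d = Δt · v_P v_S / (v_P − v_S) = Δt · (6.35·3.85)/(6.35−3.85) ≈ 9.7790·Δt.
So d_A = 84.01, d_B = 96.10, d_C = 48.36 km.
Circle about each station: (x + 2.4)² + (y + 63.2)² = 84.01²; (x + 62.3)² + (y + 30.0)² = 96.10²; (x − 4.1)² + (y − 62.6)² = 48.36².
Subtracting the A equation from the B and C equations removes the quadratic terms:
-119.8 x + 66.4 y = -1396.24
13.0 x + 251.6 y = 4654.56
Solving the 2×2 system: x ≈ 21.3, y ≈ 17.4 km.
Check against A (with the unrounded x, y): √((x + 2.4)²+(y + 63.2)²) = 84.01 ≈ 84.01 km. ✓

(21.3, 17.4)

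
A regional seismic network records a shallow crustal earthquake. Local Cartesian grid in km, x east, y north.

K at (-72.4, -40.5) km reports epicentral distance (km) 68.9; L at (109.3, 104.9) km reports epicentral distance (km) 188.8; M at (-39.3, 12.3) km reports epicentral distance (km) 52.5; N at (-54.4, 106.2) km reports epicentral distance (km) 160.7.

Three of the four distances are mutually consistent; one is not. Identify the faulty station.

Solve using three stations at a time. Using K, L, N (subtract circle equations pairwise → linear system) gives (x, y) ≈ (-3.8, -46.3).
Distances from that point to each station vs reported:
  K: calculated 68.9 vs reported 68.9 → residual 0.0 km
  L: calculated 188.8 vs reported 188.8 → residual 0.0 km
  M: calculated 68.5 vs reported 52.5 → residual 16.0 km
  N: calculated 160.7 vs reported 160.7 → residual 0.0 km
K, L, N are mutually consistent (residuals ≈ 0); M is off by 16.0 km.

M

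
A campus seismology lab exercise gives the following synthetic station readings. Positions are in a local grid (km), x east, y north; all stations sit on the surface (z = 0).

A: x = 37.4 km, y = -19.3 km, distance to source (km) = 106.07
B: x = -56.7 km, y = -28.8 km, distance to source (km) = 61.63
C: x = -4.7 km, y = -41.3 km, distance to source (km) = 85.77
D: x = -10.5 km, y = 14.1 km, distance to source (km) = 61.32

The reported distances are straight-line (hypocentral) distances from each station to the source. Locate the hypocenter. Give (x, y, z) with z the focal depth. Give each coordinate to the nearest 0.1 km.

Each station gives a sphere (x−x_i)² + (y−y_i)² + z² = d_i² (stations at z=0).
Subtracting the A sphere from B and C: z² cancels, leaving linear equations in x and y:
-188.2 x − 19.0 y = 9725.67
-84.2 x − 44.0 y = 3850.88
Solving: x ≈ -53.100, y ≈ 14.094 km (keep extra digits for the depth step; rounded: -53.1, 14.1).
Then from the A sphere: z² = 106.07² − (x − 37.4)² − (y + 19.3)² with x = -53.100, y = 14.094, so z ≈ 44.107 ≈ 44.1 km.
Check against D (with the unrounded solution): distance 61.32 ≈ 61.32 km. ✓

x ≈ -53.1 km, y ≈ 14.1 km, depth ≈ 44.1 km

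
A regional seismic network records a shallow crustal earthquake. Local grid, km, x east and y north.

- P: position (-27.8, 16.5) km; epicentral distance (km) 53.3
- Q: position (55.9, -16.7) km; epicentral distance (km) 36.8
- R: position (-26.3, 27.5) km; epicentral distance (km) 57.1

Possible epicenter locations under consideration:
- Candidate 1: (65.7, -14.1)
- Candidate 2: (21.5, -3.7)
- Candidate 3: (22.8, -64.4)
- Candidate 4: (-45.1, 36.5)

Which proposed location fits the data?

For each candidate, compare |candidate − station| to the reported distance:
Candidate 1: residuals P 45.1, Q 26.7, R 43.9 → max 45.1 km
Candidate 2: residuals P 0.0, Q 0.0, R 0.0 → max 0.0 km
Candidate 3: residuals P 42.1, Q 21.3, R 47.1 → max 47.1 km
Candidate 4: residuals P 26.9, Q 77.4, R 36.3 → max 77.4 km
Only Candidate 2 has all residuals ≈ 0.

Candidate 2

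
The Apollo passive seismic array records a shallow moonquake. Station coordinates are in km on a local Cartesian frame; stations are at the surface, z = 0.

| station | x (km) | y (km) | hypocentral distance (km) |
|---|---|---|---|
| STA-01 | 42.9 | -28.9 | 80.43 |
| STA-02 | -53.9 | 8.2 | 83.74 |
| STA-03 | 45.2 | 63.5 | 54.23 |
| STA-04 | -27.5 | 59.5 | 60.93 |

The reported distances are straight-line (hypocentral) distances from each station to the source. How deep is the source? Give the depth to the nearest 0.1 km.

36.9 km

Each station gives a sphere (x−x_i)² + (y−y_i)² + z² = d_i² (stations at z=0).
Subtracting the STA-01 sphere from STA-02 and STA-03: z² cancels, leaving linear equations in x and y:
-193.6 x + 74.2 y = -246.57
4.6 x + 184.8 y = 6927.76
Solving: x ≈ 15.494, y ≈ 37.102 km (keep extra digits for the depth step; rounded: 15.5, 37.1).
Then from the STA-01 sphere: z² = 80.43² − (x − 42.9)² − (y + 28.9)² with x = 15.494, y = 37.102, so z ≈ 36.900 ≈ 36.9 km.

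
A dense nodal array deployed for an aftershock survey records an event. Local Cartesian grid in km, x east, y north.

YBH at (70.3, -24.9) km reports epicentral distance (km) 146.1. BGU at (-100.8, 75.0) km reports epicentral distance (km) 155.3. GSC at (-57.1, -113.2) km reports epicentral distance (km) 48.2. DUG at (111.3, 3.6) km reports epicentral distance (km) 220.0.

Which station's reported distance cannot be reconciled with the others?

YBH

Solve using three stations at a time. Using BGU, GSC, DUG (subtract circle equations pairwise → linear system) gives (x, y) ≈ (-92.2, -80.1).
Distances from that point to each station vs reported:
  YBH: calculated 171.6 vs reported 146.1 → residual 25.5 km
  BGU: calculated 155.3 vs reported 155.3 → residual 0.0 km
  GSC: calculated 48.2 vs reported 48.2 → residual 0.0 km
  DUG: calculated 220.0 vs reported 220.0 → residual 0.0 km
BGU, GSC, DUG are mutually consistent (residuals ≈ 0); YBH is off by 25.5 km.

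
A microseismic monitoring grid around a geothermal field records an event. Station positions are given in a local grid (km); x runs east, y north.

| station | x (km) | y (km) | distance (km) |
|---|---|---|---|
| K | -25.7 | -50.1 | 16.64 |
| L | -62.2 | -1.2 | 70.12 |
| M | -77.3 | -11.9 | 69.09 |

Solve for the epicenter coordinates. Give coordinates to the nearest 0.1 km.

x ≈ -33.1 km, y ≈ -65.0 km

Circle about each station: (x + 25.7)² + (y + 50.1)² = 16.64²; (x + 62.2)² + (y + 1.2)² = 70.12²; (x + 77.3)² + (y + 11.9)² = 69.09².
Subtracting pairs of circle equations eliminates x²+y² and gives linear equations (the radical axes):
-73.0 x + 97.8 y = -3940.14
-103.2 x + 76.4 y = -1550.14
Solving the 2×2 system: x ≈ -33.1, y ≈ -65.0 km.
Check against K (with the unrounded x, y): √((x + 25.7)²+(y + 50.1)²) = 16.62 ≈ 16.64 km. ✓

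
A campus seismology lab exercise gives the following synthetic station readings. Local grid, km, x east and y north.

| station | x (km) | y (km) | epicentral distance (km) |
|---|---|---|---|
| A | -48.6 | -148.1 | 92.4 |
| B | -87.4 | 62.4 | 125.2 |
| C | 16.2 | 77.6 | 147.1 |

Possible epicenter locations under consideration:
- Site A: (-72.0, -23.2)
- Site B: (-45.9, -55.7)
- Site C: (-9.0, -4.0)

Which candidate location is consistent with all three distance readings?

Site B

For each candidate, compare |candidate − station| to the reported distance:
Site A: residuals A 34.7, B 38.2, C 13.2 → max 38.2 km
Site B: residuals A 0.0, B 0.0, C 0.0 → max 0.0 km
Site C: residuals A 57.0, B 22.5, C 61.7 → max 61.7 km
Only Site B has all residuals ≈ 0.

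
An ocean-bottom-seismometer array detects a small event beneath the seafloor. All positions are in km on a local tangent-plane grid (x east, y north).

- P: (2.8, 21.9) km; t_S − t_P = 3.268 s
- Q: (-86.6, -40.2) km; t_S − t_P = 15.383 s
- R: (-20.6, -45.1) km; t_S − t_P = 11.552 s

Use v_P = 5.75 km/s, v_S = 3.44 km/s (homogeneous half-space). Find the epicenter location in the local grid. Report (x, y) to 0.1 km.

(10.5, 48.8)

Distance from S−P lag: d = Δt · v_P v_S / (v_P − v_S) = Δt · (5.75·3.44)/(5.75−3.44) ≈ 8.5628·Δt.
So d_P = 27.98, d_Q = 131.72, d_R = 98.92 km.
Circle about each station: (x − 2.8)² + (y − 21.9)² = 27.98²; (x + 86.6)² + (y + 40.2)² = 131.72²; (x + 20.6)² + (y + 45.1)² = 98.92².
Subtracting the P equation from the Q and R equations removes the quadratic terms:
-178.8 x − 124.2 y = -7939.13
-46.8 x − 134.0 y = -7031.37
Solving the 2×2 system: x ≈ 10.5, y ≈ 48.8 km.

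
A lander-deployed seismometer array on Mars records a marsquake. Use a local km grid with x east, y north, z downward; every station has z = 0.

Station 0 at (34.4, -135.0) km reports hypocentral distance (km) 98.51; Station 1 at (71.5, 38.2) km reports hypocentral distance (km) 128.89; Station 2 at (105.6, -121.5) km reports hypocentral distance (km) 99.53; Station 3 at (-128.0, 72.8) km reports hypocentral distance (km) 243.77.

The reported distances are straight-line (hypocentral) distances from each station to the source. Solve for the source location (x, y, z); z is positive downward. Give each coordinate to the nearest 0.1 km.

(57.4, -69.3, 69.7)

Each station gives a sphere (x−x_i)² + (y−y_i)² + z² = d_i² (stations at z=0).
Subtracting the Station 0 sphere from Station 1 and Station 2: z² cancels, leaving linear equations in x and y:
74.2 x + 346.4 y = -19745.28
142.4 x + 27.0 y = 6303.25
Solving: x ≈ 57.404, y ≈ -69.297 km (keep extra digits for the depth step; rounded: 57.4, -69.3).
Then from the Station 0 sphere: z² = 98.51² − (x − 34.4)² − (y + 135.0)² with x = 57.404, y = -69.297, so z ≈ 69.700 ≈ 69.7 km.
Check against Station 3 (with the unrounded solution): distance 243.77 ≈ 243.77 km. ✓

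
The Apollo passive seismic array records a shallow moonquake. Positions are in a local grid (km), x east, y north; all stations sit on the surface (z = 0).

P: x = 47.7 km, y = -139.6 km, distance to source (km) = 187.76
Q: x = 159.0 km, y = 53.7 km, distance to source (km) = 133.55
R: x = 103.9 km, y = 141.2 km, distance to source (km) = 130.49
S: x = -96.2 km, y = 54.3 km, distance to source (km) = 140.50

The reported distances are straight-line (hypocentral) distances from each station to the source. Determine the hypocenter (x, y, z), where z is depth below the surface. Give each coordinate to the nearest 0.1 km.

Each station gives a sphere (x−x_i)² + (y−y_i)² + z² = d_i² (stations at z=0).
Subtracting the P sphere from Q and R: z² cancels, leaving linear equations in x and y:
222.6 x + 386.6 y = 23819.46
112.4 x + 561.6 y = 27195.38
Solving: x ≈ 35.107, y ≈ 41.398 km (keep extra digits for the depth step; rounded: 35.1, 41.4).
Then from the P sphere: z² = 187.76² − (x − 47.7)² − (y + 139.6)² with x = 35.107, y = 41.398, so z ≈ 48.321 ≈ 48.3 km.

x ≈ 35.1 km, y ≈ 41.4 km, depth ≈ 48.3 km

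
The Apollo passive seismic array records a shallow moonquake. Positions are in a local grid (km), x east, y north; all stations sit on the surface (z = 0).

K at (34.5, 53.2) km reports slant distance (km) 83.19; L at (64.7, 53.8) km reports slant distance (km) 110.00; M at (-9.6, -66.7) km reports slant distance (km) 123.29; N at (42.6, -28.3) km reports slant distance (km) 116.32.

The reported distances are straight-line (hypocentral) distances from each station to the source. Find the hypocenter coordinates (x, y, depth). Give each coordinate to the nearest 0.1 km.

Each station gives a sphere (x−x_i)² + (y−y_i)² + z² = d_i² (stations at z=0).
Subtracting the K sphere from L and M: z² cancels, leaving linear equations in x and y:
60.4 x + 1.2 y = -2119.38
-88.2 x − 239.8 y = -7759.29
Solving: x ≈ -35.995, y ≈ 45.597 km (keep extra digits for the depth step; rounded: -36.0, 45.6).
Then from the K sphere: z² = 83.19² − (x − 34.5)² − (y − 53.2)² with x = -35.995, y = 45.597, so z ≈ 43.511 ≈ 43.5 km.

(-36.0, 45.6, 43.5)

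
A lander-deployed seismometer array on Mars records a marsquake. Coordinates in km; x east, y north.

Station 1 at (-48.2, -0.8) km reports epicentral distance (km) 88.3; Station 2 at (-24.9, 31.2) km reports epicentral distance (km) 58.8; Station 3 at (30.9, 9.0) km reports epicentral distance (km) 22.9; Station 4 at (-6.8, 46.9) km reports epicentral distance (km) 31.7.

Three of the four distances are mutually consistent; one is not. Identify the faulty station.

Station 4

Solve using three stations at a time. Using Station 1, Station 2, Station 3 (subtract circle equations pairwise → linear system) gives (x, y) ≈ (33.9, 31.7).
Distances from that point to each station vs reported:
  Station 1: calculated 88.3 vs reported 88.3 → residual 0.0 km
  Station 2: calculated 58.8 vs reported 58.8 → residual 0.0 km
  Station 3: calculated 22.9 vs reported 22.9 → residual 0.0 km
  Station 4: calculated 43.4 vs reported 31.7 → residual 11.7 km
Station 1, Station 2, Station 3 are mutually consistent (residuals ≈ 0); Station 4 is off by 11.7 km.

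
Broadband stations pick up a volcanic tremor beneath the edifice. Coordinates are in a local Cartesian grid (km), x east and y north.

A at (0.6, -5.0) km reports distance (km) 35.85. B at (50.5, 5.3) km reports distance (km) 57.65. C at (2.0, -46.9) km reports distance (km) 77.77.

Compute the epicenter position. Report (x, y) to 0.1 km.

Circle about each station: (x − 0.6)² + (y + 5.0)² = 35.85²; (x − 50.5)² + (y − 5.3)² = 57.65²; (x − 2.0)² + (y + 46.9)² = 77.77².
Subtracting pairs of circle equations eliminates x²+y² and gives linear equations (the radical axes):
99.8 x + 20.6 y = 514.68
2.8 x − 83.8 y = -2584.70
Solving the 2×2 system: x ≈ -1.2, y ≈ 30.8 km.

x ≈ -1.2 km, y ≈ 30.8 km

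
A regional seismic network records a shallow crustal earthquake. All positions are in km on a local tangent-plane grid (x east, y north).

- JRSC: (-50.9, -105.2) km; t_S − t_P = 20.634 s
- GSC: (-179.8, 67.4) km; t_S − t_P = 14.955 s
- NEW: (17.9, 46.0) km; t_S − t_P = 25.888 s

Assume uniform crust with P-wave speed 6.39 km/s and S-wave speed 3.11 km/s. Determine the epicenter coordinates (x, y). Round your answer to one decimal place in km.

-129.4 km east, -7.9 km north

Distance from S−P lag: d = Δt · v_P v_S / (v_P − v_S) = Δt · (6.39·3.11)/(6.39−3.11) ≈ 6.0588·Δt.
So d_JRSC = 125.02, d_GSC = 90.61, d_NEW = 156.85 km.
Circle about each station: (x + 50.9)² + (y + 105.2)² = 125.02²; (x + 179.8)² + (y − 67.4)² = 90.61²; (x − 17.9)² + (y − 46.0)² = 156.85².
Subtracting the JRSC equation from the GSC and NEW equations removes the quadratic terms:
-257.8 x + 345.2 y = 30632.78
137.6 x + 302.4 y = -20193.36
Solving the 2×2 system: x ≈ -129.4, y ≈ -7.9 km.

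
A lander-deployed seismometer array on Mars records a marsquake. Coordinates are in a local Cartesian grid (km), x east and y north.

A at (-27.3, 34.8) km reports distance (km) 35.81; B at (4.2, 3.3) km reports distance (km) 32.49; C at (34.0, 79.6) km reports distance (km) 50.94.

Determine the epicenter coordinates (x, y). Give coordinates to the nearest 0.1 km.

x ≈ 8.5 km, y ≈ 35.5 km

Circle about each station: (x + 27.3)² + (y − 34.8)² = 35.81²; (x − 4.2)² + (y − 3.3)² = 32.49²; (x − 34.0)² + (y − 79.6)² = 50.94².
Subtracting the A equation from the B and C equations removes the quadratic terms:
63.0 x − 63.0 y = -1701.04
122.6 x + 89.6 y = 4223.30
Solving the 2×2 system: x ≈ 8.5, y ≈ 35.5 km.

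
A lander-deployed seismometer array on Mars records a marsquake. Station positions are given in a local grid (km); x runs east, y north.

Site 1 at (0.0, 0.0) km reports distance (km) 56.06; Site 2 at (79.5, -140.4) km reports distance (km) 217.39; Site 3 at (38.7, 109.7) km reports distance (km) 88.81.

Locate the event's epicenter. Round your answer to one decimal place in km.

Circle about each station: x² + y² = 56.06²; (x − 79.5)² + (y + 140.4)² = 217.39²; (x − 38.7)² + (y − 109.7)² = 88.81².
Subtracting pairs of circle equations eliminates x²+y² and gives linear equations (the radical axes):
159.0 x − 280.8 y = -18083.28
77.4 x + 219.4 y = 8787.29
Solving the 2×2 system: x ≈ -26.5, y ≈ 49.4 km.
Check against Site 1 (with the unrounded x, y): √(x²+y²) = 56.05 ≈ 56.06 km. ✓

(-26.5, 49.4)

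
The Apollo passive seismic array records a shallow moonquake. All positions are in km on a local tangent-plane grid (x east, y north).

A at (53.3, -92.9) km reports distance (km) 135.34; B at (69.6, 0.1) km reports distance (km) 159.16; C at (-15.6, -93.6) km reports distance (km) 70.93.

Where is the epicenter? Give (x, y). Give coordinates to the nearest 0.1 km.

x ≈ -77.9 km, y ≈ -59.7 km

Circle about each station: (x − 53.3)² + (y + 92.9)² = 135.34²; (x − 69.6)² + (y − 0.1)² = 159.16²; (x + 15.6)² + (y + 93.6)² = 70.93².
Subtracting pairs of circle equations eliminates x²+y² and gives linear equations (the radical axes):
32.6 x + 186.0 y = -13642.12
-137.8 x − 1.4 y = 10818.87
Solving the 2×2 system: x ≈ -77.9, y ≈ -59.7 km.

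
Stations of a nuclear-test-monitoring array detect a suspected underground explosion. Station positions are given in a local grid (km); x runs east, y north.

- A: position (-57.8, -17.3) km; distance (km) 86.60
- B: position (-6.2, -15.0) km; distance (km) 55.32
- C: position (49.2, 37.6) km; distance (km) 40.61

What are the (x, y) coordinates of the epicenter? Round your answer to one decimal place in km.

x ≈ 8.6 km, y ≈ 38.3 km

Circle about each station: (x + 57.8)² + (y + 17.3)² = 86.60²; (x + 6.2)² + (y + 15.0)² = 55.32²; (x − 49.2)² + (y − 37.6)² = 40.61².
Subtracting pairs of circle equations eliminates x²+y² and gives linear equations (the radical axes):
103.2 x + 4.6 y = 1062.57
214.0 x + 109.8 y = 6044.66
Solving the 2×2 system: x ≈ 8.6, y ≈ 38.3 km.
Check against A (with the unrounded x, y): √((x + 57.8)²+(y + 17.3)²) = 86.60 ≈ 86.60 km. ✓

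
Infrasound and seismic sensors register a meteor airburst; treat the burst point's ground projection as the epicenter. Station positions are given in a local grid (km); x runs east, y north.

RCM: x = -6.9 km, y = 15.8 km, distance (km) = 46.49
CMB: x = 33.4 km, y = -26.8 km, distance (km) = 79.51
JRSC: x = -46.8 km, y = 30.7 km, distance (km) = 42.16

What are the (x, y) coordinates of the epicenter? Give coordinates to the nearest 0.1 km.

(-44.6, -11.4)

Circle about each station: (x + 6.9)² + (y − 15.8)² = 46.49²; (x − 33.4)² + (y + 26.8)² = 79.51²; (x + 46.8)² + (y − 30.7)² = 42.16².
Subtracting the RCM equation from the CMB and JRSC equations removes the quadratic terms:
80.6 x − 85.2 y = -2623.97
-79.8 x + 29.8 y = 3219.33
Solving the 2×2 system: x ≈ -44.6, y ≈ -11.4 km.
Check against RCM (with the unrounded x, y): √((x + 6.9)²+(y − 15.8)²) = 46.48 ≈ 46.49 km. ✓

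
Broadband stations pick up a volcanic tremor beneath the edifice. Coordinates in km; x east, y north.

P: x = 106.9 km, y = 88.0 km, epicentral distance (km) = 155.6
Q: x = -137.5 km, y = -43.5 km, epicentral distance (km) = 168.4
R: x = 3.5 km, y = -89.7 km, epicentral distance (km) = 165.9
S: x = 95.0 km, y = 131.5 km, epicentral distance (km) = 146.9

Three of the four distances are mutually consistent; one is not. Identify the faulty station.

R

Solve using three stations at a time. Using P, Q, S (subtract circle equations pairwise → linear system) gives (x, y) ≈ (-48.2, 99.2).
Distances from that point to each station vs reported:
  P: calculated 155.5 vs reported 155.6 → residual 0.1 km
  Q: calculated 168.3 vs reported 168.4 → residual 0.1 km
  R: calculated 195.8 vs reported 165.9 → residual 29.9 km
  S: calculated 146.8 vs reported 146.9 → residual 0.1 km
P, Q, S are mutually consistent (residuals ≈ 0); R is off by 29.9 km.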